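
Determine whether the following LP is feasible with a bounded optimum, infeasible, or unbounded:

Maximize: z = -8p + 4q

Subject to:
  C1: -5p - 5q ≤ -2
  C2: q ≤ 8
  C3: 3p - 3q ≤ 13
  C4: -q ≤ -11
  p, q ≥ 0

Infeasible (no feasible solution exists)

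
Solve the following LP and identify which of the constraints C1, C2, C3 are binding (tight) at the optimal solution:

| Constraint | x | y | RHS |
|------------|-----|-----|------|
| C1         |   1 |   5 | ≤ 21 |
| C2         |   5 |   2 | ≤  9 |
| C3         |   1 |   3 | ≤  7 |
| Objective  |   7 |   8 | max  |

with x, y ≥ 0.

At x = 1, y = 2, compute slack b - a·x for each constraint:
  C1: 21 − 11 = 10  (slack)
  C2: 9 − 9 = 0  (binding)
  C3: 7 − 7 = 0  (binding)

Optimal: x = 1, y = 2
Binding: C2, C3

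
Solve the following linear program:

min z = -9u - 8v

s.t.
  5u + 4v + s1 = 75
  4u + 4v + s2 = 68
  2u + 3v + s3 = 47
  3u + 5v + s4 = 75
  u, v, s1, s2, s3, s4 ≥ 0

Evaluate the objective at each vertex of the feasible region:
  z(0, 0) = 0
  z(15, 0) = -135
  z(7, 10) = -143  ←
  z(5, 12) = -141
  z(0, 15) = -120
The minimum is at u = 7, v = 10.

u = 7, v = 10, z = -143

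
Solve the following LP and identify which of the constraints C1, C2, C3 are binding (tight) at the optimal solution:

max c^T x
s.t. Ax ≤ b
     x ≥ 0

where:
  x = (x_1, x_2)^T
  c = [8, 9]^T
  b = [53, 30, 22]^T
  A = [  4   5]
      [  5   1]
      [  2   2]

At x_1 = 2, x_2 = 9, compute slack b - a·x for each constraint:
  C1: 53 − 53 = 0  (binding)
  C2: 30 − 19 = 11  (slack)
  C3: 22 − 22 = 0  (binding)

Optimal: x_1 = 2, x_2 = 9
Binding: C1, C3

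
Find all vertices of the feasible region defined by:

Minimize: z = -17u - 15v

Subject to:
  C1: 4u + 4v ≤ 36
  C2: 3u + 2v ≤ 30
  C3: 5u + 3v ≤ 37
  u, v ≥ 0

(0, 0), (7.4, 0), (5, 4), (0, 9)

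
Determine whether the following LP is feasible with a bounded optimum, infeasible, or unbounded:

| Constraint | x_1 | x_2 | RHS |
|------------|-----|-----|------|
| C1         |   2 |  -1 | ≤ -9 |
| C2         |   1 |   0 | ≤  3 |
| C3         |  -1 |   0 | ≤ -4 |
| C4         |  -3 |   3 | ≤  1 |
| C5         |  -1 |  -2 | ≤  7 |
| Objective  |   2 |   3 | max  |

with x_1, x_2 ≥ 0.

Infeasible (no feasible solution exists)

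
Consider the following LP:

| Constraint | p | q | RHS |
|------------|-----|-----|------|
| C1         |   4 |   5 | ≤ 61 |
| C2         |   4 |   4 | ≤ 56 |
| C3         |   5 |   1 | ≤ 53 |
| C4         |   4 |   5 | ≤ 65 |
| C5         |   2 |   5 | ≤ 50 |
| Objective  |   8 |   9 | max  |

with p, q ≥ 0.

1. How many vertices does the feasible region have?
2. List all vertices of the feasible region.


1. 6
2. (0, 0), (10.6, 0), (9.75, 4.25), (9, 5), (5.5, 7.8), (0, 10)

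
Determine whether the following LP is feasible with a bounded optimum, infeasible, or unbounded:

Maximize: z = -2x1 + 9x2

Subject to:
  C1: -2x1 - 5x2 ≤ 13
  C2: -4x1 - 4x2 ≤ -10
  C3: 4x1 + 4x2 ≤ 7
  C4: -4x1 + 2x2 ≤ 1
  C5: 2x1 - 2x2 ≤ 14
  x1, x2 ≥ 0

Infeasible (no feasible solution exists)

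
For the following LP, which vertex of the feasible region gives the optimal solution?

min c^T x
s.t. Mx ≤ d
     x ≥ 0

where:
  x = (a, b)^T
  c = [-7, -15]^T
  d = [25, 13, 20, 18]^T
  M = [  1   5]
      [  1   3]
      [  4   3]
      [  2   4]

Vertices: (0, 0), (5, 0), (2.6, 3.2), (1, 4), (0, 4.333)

Evaluate the objective at each vertex of the feasible region:
  z(0, 0) = 0
  z(5, 0) = -35
  z(2.6, 3.2) = -66.2
  z(1, 4) = -67  ←
  z(0, 4.333) = -65
The minimum is at a = 1, b = 4.

(1, 4)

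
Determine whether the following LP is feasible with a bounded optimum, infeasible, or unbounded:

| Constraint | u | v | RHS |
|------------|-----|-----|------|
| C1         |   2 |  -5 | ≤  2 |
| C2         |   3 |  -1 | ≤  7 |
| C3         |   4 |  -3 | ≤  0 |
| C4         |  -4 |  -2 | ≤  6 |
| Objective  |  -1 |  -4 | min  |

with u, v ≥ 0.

Unbounded (objective can decrease without bound)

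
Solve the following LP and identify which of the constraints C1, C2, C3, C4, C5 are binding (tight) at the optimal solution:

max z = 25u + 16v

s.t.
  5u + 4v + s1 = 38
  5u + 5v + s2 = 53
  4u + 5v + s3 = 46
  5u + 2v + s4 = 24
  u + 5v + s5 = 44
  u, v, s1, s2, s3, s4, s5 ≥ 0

At u = 2, v = 7, compute slack b - a·x for each constraint:
  C1: 38 − 38 = 0  (binding)
  C2: 53 − 45 = 8  (slack)
  C3: 46 − 43 = 3  (slack)
  C4: 24 − 24 = 0  (binding)
  C5: 44 − 37 = 7  (slack)

Optimal: u = 2, v = 7
Binding: C1, C4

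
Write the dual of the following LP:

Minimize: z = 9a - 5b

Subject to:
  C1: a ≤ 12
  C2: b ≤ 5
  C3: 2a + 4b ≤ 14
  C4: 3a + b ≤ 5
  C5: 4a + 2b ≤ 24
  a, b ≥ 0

Primal min cᵀx s.t. Ax ≤ b, x ≥ 0  →  Dual max −bᵀy s.t. Aᵀy ≥ −c, y ≥ 0.

Maximize: z = -12y1 - 5y2 - 14y3 - 5y4 - 24y5

Subject to:
  y1 + 2y3 + 3y4 + 4y5 ≥ -9
  y2 + 4y3 + y4 + 2y5 ≥ 5
  y1, y2, y3, y4, y5 ≥ 0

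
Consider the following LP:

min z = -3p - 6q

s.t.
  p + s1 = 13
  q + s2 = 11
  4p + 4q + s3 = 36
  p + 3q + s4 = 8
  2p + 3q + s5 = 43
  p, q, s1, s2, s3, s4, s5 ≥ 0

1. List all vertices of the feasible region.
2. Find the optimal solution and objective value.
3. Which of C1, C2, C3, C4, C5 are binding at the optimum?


1. (0, 0), (8, 0), (0, 2.667)
2. p = 8, q = 0, z = -24
3. C4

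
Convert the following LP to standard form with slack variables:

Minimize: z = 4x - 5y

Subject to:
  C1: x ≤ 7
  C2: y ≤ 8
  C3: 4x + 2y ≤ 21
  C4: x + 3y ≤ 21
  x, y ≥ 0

min z = 4x - 5y

s.t.
  x + s1 = 7
  y + s2 = 8
  4x + 2y + s3 = 21
  x + 3y + s4 = 21
  x, y, s1, s2, s3, s4 ≥ 0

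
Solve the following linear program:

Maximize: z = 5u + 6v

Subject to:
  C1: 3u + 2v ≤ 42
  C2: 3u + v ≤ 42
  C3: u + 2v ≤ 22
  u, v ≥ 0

Evaluate the objective at each vertex of the feasible region:
  z(0, 0) = 0
  z(14, 0) = 70
  z(10, 6) = 86  ←
  z(0, 11) = 66
The maximum is at u = 10, v = 6.

u = 10, v = 6, z = 86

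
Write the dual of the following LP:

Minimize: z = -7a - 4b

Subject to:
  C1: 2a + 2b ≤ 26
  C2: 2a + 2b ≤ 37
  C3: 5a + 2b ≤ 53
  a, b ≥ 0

Primal min cᵀx s.t. Ax ≤ b, x ≥ 0  →  Dual max −bᵀy s.t. Aᵀy ≥ −c, y ≥ 0.

Maximize: z = -26y1 - 37y2 - 53y3

Subject to:
  2y1 + 2y2 + 5y3 ≥ 7
  2y1 + 2y2 + 2y3 ≥ 4
  y1, y2, y3 ≥ 0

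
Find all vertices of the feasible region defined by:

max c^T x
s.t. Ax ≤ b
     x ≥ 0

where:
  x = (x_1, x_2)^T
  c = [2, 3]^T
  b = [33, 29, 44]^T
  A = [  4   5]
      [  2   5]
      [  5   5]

(0, 0), (8.25, 0), (2, 5), (0, 5.8)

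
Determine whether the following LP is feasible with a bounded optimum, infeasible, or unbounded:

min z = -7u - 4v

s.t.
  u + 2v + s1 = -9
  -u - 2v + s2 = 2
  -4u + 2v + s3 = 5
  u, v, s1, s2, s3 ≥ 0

Infeasible (no feasible solution exists)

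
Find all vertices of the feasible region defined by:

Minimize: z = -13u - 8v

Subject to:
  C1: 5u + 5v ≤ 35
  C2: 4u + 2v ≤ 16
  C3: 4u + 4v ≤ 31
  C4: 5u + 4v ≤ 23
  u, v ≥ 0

(0, 0), (4, 0), (3, 2), (0, 5.75)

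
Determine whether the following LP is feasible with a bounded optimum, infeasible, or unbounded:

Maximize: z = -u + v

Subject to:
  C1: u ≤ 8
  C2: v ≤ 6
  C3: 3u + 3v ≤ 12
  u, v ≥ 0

Feasible with a bounded optimal solution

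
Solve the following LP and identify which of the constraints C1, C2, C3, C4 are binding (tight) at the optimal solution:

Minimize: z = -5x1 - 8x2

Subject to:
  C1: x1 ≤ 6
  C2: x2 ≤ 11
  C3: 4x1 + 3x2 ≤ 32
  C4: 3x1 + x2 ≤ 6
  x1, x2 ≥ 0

At x1 = 0, x2 = 6, compute slack b - a·x for each constraint:
  C1: 6 − 0 = 6  (slack)
  C2: 11 − 6 = 5  (slack)
  C3: 32 − 18 = 14  (slack)
  C4: 6 − 6 = 0  (binding)

Optimal: x1 = 0, x2 = 6
Binding: C4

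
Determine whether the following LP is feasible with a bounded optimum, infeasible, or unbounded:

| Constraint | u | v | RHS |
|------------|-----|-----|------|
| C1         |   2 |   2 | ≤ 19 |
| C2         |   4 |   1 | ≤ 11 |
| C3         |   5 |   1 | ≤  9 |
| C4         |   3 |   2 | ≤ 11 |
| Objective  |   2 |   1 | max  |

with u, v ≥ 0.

Feasible with a bounded optimal solution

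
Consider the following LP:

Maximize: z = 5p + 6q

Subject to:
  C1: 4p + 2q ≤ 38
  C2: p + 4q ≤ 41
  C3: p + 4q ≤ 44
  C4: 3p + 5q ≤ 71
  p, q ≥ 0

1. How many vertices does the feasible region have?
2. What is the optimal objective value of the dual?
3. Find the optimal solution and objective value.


1. 4
2. 79
3. p = 5, q = 9, z = 79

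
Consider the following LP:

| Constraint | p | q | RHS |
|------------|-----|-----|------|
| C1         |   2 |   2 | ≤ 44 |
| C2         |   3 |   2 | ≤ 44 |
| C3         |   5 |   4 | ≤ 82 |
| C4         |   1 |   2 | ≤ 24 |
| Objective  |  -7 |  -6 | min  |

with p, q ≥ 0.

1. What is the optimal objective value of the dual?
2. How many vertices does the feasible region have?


1. -112
2. 4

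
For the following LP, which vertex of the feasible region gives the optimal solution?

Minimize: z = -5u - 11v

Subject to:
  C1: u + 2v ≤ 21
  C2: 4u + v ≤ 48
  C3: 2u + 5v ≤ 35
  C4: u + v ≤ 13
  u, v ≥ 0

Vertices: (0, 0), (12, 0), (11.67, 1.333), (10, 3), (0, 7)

Evaluate the objective at each vertex of the feasible region:
  z(0, 0) = 0
  z(12, 0) = -60
  z(11.67, 1.333) = -73
  z(10, 3) = -83  ←
  z(0, 7) = -77
The minimum is at u = 10, v = 3.

(10, 3)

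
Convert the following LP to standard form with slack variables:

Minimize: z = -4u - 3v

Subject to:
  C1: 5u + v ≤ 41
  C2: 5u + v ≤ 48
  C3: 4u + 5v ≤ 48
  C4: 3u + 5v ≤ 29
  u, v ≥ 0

min z = -4u - 3v

s.t.
  5u + v + s1 = 41
  5u + v + s2 = 48
  4u + 5v + s3 = 48
  3u + 5v + s4 = 29
  u, v, s1, s2, s3, s4 ≥ 0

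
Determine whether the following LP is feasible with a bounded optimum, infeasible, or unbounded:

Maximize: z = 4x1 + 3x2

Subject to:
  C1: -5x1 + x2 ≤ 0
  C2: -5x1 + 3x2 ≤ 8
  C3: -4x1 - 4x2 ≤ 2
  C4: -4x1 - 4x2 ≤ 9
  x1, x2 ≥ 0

Unbounded (objective can increase without bound)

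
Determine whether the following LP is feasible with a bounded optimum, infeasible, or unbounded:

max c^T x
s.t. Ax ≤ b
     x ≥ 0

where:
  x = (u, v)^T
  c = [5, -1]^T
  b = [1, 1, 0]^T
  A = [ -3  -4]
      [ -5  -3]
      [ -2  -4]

Unbounded (objective can increase without bound)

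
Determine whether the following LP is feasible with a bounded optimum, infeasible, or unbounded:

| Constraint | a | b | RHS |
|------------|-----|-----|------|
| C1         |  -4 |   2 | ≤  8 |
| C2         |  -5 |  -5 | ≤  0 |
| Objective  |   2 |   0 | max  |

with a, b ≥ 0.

Unbounded (objective can increase without bound)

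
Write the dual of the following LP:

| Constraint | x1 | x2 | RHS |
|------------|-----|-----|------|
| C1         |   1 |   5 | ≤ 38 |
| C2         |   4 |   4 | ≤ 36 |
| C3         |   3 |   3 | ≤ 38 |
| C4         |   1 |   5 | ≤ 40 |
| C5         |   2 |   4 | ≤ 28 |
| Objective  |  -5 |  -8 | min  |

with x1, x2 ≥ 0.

Primal min cᵀx s.t. Ax ≤ b, x ≥ 0  →  Dual max −bᵀy s.t. Aᵀy ≥ −c, y ≥ 0.

Maximize: z = -38y1 - 36y2 - 38y3 - 40y4 - 28y5

Subject to:
  y1 + 4y2 + 3y3 + y4 + 2y5 ≥ 5
  5y1 + 4y2 + 3y3 + 5y4 + 4y5 ≥ 8
  y1, y2, y3, y4, y5 ≥ 0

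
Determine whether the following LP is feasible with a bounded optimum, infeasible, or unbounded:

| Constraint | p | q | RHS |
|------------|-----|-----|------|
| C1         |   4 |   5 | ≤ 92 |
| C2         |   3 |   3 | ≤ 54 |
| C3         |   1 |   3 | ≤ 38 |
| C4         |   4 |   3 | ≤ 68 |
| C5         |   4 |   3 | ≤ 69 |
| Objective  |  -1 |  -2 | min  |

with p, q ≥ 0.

Feasible with a bounded optimal solution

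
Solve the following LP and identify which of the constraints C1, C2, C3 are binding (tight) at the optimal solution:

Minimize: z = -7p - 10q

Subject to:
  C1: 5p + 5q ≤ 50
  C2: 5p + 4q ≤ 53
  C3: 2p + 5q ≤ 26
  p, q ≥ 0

At p = 8, q = 2, compute slack b - a·x for each constraint:
  C1: 50 − 50 = 0  (binding)
  C2: 53 − 48 = 5  (slack)
  C3: 26 − 26 = 0  (binding)

Optimal: p = 8, q = 2
Binding: C1, C3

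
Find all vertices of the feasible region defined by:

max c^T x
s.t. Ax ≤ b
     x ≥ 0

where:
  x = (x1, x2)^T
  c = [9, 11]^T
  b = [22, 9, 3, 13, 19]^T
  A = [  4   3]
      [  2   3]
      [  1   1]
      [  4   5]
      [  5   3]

(0, 0), (3, 0), (2, 1), (0, 2.6)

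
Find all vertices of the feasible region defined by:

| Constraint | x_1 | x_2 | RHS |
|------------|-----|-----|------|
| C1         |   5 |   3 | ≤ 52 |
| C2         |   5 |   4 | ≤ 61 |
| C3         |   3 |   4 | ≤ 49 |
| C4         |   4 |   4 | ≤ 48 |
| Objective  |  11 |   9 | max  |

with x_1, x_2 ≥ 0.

(0, 0), (10.4, 0), (8, 4), (0, 12)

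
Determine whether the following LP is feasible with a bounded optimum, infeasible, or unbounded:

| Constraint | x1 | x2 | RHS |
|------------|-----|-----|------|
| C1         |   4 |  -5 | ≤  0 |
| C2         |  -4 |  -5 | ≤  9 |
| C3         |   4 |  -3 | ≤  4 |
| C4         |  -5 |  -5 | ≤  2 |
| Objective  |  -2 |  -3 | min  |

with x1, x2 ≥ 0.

Unbounded (objective can decrease without bound)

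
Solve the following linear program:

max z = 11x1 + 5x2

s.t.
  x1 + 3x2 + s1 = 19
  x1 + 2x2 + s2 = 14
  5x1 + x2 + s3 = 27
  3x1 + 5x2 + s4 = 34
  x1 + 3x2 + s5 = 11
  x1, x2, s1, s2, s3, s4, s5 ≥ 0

Evaluate the objective at each vertex of the feasible region:
  z(0, 0) = 0
  z(5.4, 0) = 59.4
  z(5, 2) = 65  ←
  z(0, 3.667) = 18.33
The maximum is at x1 = 5, x2 = 2.

x1 = 5, x2 = 2, z = 65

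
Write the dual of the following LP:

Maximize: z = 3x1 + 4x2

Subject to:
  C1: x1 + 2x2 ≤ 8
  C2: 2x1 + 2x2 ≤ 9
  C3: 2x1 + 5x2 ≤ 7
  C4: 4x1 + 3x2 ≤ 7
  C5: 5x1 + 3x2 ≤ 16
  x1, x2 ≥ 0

Primal max cᵀx s.t. Ax ≤ b, x ≥ 0  →  Dual min bᵀy s.t. Aᵀy ≥ c, y ≥ 0.

Minimize: z = 8y1 + 9y2 + 7y3 + 7y4 + 16y5

Subject to:
  y1 + 2y2 + 2y3 + 4y4 + 5y5 ≥ 3
  2y1 + 2y2 + 5y3 + 3y4 + 3y5 ≥ 4
  y1, y2, y3, y4, y5 ≥ 0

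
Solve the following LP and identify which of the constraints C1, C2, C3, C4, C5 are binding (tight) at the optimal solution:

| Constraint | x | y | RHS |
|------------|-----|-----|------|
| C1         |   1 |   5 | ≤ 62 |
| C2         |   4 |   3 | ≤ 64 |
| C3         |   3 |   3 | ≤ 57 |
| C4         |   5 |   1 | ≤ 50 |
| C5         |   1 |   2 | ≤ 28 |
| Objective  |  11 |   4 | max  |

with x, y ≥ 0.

At x = 8, y = 10, compute slack b - a·x for each constraint:
  C1: 62 − 58 = 4  (slack)
  C2: 64 − 62 = 2  (slack)
  C3: 57 − 54 = 3  (slack)
  C4: 50 − 50 = 0  (binding)
  C5: 28 − 28 = 0  (binding)

Optimal: x = 8, y = 10
Binding: C4, C5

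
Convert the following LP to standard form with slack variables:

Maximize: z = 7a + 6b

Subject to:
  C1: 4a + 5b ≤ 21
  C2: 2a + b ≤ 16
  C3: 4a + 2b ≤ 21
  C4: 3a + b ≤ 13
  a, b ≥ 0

max z = 7a + 6b

s.t.
  4a + 5b + s1 = 21
  2a + b + s2 = 16
  4a + 2b + s3 = 21
  3a + b + s4 = 13
  a, b, s1, s2, s3, s4 ≥ 0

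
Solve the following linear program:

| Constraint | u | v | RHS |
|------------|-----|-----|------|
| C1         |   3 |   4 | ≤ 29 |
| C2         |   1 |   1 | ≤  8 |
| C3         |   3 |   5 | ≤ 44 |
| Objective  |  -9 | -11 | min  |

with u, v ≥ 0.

Evaluate the objective at each vertex of the feasible region:
  z(0, 0) = 0
  z(8, 0) = -72
  z(3, 5) = -82  ←
  z(0, 7.25) = -79.75
The minimum is at u = 3, v = 5.

u = 3, v = 5, z = -82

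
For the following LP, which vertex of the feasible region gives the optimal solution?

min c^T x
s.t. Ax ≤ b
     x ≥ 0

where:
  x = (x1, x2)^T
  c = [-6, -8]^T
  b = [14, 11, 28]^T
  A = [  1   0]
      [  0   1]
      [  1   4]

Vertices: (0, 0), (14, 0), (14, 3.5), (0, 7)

Evaluate the objective at each vertex of the feasible region:
  z(0, 0) = 0
  z(14, 0) = -84
  z(14, 3.5) = -112  ←
  z(0, 7) = -56
The minimum is at x1 = 14, x2 = 3.5.

(14, 3.5)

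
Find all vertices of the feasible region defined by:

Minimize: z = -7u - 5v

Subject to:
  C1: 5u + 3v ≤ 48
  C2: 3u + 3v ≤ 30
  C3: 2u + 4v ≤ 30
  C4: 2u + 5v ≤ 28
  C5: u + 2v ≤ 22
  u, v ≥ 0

(0, 0), (9.6, 0), (9, 1), (7.333, 2.667), (0, 5.6)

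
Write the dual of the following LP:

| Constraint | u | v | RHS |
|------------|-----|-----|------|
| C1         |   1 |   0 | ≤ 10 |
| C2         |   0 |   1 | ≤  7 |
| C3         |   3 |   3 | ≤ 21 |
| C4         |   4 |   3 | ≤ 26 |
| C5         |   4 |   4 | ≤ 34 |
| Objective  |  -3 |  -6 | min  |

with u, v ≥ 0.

Primal min cᵀx s.t. Ax ≤ b, x ≥ 0  →  Dual max −bᵀy s.t. Aᵀy ≥ −c, y ≥ 0.

Maximize: z = -10y1 - 7y2 - 21y3 - 26y4 - 34y5

Subject to:
  y1 + 3y3 + 4y4 + 4y5 ≥ 3
  y2 + 3y3 + 3y4 + 4y5 ≥ 6
  y1, y2, y3, y4, y5 ≥ 0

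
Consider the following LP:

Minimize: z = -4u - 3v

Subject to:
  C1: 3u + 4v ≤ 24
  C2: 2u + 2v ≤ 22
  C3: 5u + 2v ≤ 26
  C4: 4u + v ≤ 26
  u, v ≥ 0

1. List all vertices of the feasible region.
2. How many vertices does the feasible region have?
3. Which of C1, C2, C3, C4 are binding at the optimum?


1. (0, 0), (5.2, 0), (4, 3), (0, 6)
2. 4
3. C1, C3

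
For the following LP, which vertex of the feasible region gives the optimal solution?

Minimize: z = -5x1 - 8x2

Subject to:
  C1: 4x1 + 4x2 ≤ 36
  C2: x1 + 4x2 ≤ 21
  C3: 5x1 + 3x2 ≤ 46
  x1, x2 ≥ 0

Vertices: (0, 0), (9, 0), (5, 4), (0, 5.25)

Evaluate the objective at each vertex of the feasible region:
  z(0, 0) = 0
  z(9, 0) = -45
  z(5, 4) = -57  ←
  z(0, 5.25) = -42
The minimum is at x1 = 5, x2 = 4.

(5, 4)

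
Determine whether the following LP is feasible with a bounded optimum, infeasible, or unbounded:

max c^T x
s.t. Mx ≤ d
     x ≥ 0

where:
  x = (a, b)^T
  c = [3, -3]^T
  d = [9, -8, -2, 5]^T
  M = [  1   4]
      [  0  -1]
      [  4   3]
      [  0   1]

Infeasible (no feasible solution exists)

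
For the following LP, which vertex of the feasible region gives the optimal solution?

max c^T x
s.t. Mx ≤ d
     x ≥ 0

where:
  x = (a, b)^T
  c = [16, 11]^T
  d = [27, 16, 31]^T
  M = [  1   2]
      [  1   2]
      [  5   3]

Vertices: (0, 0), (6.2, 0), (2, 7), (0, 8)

Evaluate the objective at each vertex of the feasible region:
  z(0, 0) = 0
  z(6.2, 0) = 99.2
  z(2, 7) = 109  ←
  z(0, 8) = 88
The maximum is at a = 2, b = 7.

(2, 7)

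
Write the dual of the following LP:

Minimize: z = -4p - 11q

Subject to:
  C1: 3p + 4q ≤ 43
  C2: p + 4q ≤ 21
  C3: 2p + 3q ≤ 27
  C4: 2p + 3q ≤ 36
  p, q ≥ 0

Primal min cᵀx s.t. Ax ≤ b, x ≥ 0  →  Dual max −bᵀy s.t. Aᵀy ≥ −c, y ≥ 0.

Maximize: z = -43y1 - 21y2 - 27y3 - 36y4

Subject to:
  3y1 + y2 + 2y3 + 2y4 ≥ 4
  4y1 + 4y2 + 3y3 + 3y4 ≥ 11
  y1, y2, y3, y4 ≥ 0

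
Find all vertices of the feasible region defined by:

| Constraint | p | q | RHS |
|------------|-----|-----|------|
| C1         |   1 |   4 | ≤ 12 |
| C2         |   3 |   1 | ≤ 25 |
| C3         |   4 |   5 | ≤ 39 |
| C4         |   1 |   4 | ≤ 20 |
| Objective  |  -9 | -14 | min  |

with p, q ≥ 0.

(0, 0), (8.333, 0), (8, 1), (0, 3)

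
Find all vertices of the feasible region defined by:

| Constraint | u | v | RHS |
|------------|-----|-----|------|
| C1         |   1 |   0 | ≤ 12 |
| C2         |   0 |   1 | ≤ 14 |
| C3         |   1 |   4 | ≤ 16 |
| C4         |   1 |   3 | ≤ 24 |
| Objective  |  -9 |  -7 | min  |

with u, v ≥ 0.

(0, 0), (12, 0), (12, 1), (0, 4)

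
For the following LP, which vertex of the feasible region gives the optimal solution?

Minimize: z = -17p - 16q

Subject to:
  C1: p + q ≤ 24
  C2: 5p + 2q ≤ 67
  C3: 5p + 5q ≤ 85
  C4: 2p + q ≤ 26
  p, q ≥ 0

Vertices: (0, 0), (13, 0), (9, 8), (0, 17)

Evaluate the objective at each vertex of the feasible region:
  z(0, 0) = 0
  z(13, 0) = -221
  z(9, 8) = -281  ←
  z(0, 17) = -272
The minimum is at p = 9, q = 8.

(9, 8)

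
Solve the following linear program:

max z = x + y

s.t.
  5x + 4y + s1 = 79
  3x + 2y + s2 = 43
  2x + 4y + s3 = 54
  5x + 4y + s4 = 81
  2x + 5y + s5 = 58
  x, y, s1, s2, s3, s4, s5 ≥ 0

Evaluate the objective at each vertex of the feasible region:
  z(0, 0) = 0
  z(14.33, 0) = 14.33
  z(9, 8) = 17  ←
  z(0, 11.6) = 11.6
The maximum is at x = 9, y = 8.

x = 9, y = 8, z = 17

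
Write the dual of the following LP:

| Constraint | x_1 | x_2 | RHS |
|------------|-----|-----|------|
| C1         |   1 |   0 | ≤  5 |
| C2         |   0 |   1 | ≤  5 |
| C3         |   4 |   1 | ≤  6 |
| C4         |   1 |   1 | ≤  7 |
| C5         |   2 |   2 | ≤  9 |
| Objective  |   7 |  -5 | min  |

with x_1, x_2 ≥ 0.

Primal min cᵀx s.t. Ax ≤ b, x ≥ 0  →  Dual max −bᵀy s.t. Aᵀy ≥ −c, y ≥ 0.

Maximize: z = -5y1 - 5y2 - 6y3 - 7y4 - 9y5

Subject to:
  y1 + 4y3 + y4 + 2y5 ≥ -7
  y2 + y3 + y4 + 2y5 ≥ 5
  y1, y2, y3, y4, y5 ≥ 0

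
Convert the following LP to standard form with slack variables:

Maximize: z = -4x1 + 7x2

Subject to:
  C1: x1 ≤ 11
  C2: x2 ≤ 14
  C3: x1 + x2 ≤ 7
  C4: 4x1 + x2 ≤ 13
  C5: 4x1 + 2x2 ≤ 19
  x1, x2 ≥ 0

max z = -4x1 + 7x2

s.t.
  x1 + s1 = 11
  x2 + s2 = 14
  x1 + x2 + s3 = 7
  4x1 + x2 + s4 = 13
  4x1 + 2x2 + s5 = 19
  x1, x2, s1, s2, s3, s4, s5 ≥ 0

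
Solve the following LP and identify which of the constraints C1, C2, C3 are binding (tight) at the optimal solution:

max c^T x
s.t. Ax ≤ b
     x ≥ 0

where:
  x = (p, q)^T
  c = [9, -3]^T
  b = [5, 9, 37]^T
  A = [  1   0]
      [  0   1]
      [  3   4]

At p = 5, q = 0, compute slack b - a·x for each constraint:
  C1: 5 − 5 = 0  (binding)
  C2: 9 − 0 = 9  (slack)
  C3: 37 − 15 = 22  (slack)

Optimal: p = 5, q = 0
Binding: C1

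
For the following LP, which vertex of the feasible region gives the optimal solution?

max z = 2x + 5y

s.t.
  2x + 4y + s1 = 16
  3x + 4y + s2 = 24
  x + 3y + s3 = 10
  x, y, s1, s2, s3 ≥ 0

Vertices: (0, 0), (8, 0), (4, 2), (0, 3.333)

Evaluate the objective at each vertex of the feasible region:
  z(0, 0) = 0
  z(8, 0) = 16
  z(4, 2) = 18  ←
  z(0, 3.333) = 16.67
The maximum is at x = 4, y = 2.

(4, 2)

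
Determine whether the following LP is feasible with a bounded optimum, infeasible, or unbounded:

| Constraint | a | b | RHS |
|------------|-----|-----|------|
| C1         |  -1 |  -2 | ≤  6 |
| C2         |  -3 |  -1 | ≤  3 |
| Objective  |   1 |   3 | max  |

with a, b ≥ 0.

Unbounded (objective can increase without bound)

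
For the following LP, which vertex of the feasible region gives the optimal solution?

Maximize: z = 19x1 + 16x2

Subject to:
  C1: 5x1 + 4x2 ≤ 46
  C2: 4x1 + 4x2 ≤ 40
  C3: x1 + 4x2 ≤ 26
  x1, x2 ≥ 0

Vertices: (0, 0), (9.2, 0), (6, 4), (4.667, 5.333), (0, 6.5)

Evaluate the objective at each vertex of the feasible region:
  z(0, 0) = 0
  z(9.2, 0) = 174.8
  z(6, 4) = 178  ←
  z(4.667, 5.333) = 174
  z(0, 6.5) = 104
The maximum is at x1 = 6, x2 = 4.

(6, 4)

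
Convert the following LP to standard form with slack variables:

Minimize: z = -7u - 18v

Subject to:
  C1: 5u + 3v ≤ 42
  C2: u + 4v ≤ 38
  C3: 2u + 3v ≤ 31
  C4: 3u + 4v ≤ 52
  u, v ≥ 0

min z = -7u - 18v

s.t.
  5u + 3v + s1 = 42
  u + 4v + s2 = 38
  2u + 3v + s3 = 31
  3u + 4v + s4 = 52
  u, v, s1, s2, s3, s4 ≥ 0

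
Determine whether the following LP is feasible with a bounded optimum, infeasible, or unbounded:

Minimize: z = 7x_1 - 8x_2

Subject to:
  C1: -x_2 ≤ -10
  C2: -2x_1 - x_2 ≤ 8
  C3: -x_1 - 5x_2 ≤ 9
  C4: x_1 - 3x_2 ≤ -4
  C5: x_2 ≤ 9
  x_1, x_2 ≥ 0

Infeasible (no feasible solution exists)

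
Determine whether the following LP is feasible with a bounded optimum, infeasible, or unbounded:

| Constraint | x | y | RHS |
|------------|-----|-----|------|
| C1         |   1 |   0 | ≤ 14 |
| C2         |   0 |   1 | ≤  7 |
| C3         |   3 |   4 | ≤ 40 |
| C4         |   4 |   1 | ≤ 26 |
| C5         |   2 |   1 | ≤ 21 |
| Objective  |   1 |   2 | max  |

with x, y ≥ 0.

Feasible with a bounded optimal solution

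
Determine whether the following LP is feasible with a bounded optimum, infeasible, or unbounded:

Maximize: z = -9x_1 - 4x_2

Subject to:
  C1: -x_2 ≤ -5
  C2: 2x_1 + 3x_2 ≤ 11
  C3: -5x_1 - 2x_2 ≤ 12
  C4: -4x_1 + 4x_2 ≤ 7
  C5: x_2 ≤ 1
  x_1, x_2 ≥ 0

Infeasible (no feasible solution exists)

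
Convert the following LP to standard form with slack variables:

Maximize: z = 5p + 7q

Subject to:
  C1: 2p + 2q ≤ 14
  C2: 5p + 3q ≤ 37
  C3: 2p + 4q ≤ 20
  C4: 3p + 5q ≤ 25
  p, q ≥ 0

max z = 5p + 7q

s.t.
  2p + 2q + s1 = 14
  5p + 3q + s2 = 37
  2p + 4q + s3 = 20
  3p + 5q + s4 = 25
  p, q, s1, s2, s3, s4 ≥ 0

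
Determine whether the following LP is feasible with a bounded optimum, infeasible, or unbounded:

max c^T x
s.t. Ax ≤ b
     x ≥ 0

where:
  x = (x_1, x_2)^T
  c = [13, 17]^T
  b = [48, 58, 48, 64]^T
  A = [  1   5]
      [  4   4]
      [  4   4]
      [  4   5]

Feasible with a bounded optimal solution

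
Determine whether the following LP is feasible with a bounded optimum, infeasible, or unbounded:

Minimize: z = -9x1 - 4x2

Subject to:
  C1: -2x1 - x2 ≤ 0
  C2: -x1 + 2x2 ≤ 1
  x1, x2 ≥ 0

Unbounded (objective can decrease without bound)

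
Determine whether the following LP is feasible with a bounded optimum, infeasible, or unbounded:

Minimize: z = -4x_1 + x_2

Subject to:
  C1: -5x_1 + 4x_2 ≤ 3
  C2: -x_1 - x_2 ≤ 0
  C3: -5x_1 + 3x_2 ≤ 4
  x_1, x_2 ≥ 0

Unbounded (objective can decrease without bound)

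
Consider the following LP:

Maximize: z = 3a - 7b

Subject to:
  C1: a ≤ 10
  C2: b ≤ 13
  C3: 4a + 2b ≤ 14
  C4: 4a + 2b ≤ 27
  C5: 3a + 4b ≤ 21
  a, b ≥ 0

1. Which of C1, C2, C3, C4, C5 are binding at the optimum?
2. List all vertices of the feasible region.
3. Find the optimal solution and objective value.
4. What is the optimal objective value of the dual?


1. C3
2. (0, 0), (3.5, 0), (1.4, 4.2), (0, 5.25)
3. a = 3.5, b = 0, z = 10.5
4. 10.5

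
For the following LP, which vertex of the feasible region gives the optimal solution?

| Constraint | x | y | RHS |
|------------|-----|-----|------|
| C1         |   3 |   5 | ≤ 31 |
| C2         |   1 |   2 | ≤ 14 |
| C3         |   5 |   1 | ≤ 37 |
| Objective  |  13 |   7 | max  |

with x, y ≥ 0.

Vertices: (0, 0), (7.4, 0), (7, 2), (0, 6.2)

Evaluate the objective at each vertex of the feasible region:
  z(0, 0) = 0
  z(7.4, 0) = 96.2
  z(7, 2) = 105  ←
  z(0, 6.2) = 43.4
The maximum is at x = 7, y = 2.

(7, 2)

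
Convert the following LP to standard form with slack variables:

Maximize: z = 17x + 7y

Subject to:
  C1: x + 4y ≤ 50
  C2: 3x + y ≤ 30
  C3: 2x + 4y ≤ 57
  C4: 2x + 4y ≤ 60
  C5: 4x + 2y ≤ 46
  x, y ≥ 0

max z = 17x + 7y

s.t.
  x + 4y + s1 = 50
  3x + y + s2 = 30
  2x + 4y + s3 = 57
  2x + 4y + s4 = 60
  4x + 2y + s5 = 46
  x, y, s1, s2, s3, s4, s5 ≥ 0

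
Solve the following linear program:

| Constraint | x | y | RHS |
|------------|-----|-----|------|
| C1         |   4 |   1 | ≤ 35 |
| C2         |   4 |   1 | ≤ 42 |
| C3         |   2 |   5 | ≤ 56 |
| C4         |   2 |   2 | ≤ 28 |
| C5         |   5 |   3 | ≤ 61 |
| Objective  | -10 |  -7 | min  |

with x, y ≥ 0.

Evaluate the objective at each vertex of the feasible region:
  z(0, 0) = 0
  z(8.75, 0) = -87.5
  z(7, 7) = -119  ←
  z(4.667, 9.333) = -112
  z(0, 11.2) = -78.4
The minimum is at x = 7, y = 7.

x = 7, y = 7, z = -119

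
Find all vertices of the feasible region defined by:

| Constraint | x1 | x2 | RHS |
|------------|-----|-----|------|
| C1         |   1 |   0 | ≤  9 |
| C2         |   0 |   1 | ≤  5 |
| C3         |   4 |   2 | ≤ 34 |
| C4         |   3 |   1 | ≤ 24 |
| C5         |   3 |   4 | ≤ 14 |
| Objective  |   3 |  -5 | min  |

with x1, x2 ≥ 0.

(0, 0), (4.667, 0), (0, 3.5)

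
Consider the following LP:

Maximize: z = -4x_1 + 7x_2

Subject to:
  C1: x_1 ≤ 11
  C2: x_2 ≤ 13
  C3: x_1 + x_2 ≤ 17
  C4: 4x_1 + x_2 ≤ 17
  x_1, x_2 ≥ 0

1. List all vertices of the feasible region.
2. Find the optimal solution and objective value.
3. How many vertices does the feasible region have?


1. (0, 0), (4.25, 0), (1, 13), (0, 13)
2. x_1 = 0, x_2 = 13, z = 91
3. 4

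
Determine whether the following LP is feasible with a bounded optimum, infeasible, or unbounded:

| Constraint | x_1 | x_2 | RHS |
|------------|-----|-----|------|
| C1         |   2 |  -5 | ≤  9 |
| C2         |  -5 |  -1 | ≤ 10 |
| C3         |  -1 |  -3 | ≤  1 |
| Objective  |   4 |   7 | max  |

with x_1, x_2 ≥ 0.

Unbounded (objective can increase without bound)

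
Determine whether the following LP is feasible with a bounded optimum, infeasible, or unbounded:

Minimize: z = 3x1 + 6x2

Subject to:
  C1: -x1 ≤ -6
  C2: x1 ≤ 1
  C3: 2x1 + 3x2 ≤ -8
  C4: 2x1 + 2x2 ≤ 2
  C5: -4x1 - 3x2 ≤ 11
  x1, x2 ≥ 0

Infeasible (no feasible solution exists)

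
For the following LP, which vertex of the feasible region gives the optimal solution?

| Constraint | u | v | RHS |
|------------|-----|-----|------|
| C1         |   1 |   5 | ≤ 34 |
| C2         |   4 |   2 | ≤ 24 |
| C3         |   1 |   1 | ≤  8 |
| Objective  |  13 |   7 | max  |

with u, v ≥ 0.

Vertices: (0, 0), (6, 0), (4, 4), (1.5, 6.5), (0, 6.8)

Evaluate the objective at each vertex of the feasible region:
  z(0, 0) = 0
  z(6, 0) = 78
  z(4, 4) = 80  ←
  z(1.5, 6.5) = 65
  z(0, 6.8) = 47.6
The maximum is at u = 4, v = 4.

(4, 4)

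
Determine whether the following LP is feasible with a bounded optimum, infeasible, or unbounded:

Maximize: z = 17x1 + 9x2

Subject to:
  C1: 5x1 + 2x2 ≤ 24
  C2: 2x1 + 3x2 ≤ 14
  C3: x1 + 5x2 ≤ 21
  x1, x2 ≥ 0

Feasible with a bounded optimal solution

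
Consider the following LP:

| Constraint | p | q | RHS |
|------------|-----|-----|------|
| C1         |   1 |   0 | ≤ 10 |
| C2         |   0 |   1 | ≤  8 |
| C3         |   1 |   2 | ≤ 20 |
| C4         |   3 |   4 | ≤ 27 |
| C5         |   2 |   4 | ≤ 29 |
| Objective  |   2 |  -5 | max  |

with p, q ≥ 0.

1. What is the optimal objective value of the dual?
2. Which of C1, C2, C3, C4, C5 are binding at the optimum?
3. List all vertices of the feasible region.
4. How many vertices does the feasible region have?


1. 18
2. C4
3. (0, 0), (9, 0), (0, 6.75)
4. 3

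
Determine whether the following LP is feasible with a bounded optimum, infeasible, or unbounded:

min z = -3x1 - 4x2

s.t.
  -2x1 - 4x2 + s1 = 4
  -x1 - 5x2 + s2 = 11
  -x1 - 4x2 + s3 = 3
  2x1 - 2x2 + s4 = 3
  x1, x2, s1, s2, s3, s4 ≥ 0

Unbounded (objective can decrease without bound)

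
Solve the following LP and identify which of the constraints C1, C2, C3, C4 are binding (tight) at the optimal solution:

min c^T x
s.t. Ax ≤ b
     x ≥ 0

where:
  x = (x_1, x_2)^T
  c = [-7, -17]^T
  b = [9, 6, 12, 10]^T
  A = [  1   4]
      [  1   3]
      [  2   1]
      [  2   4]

At x_1 = 3, x_2 = 1, compute slack b - a·x for each constraint:
  C1: 9 − 7 = 2  (slack)
  C2: 6 − 6 = 0  (binding)
  C3: 12 − 7 = 5  (slack)
  C4: 10 − 10 = 0  (binding)

Optimal: x_1 = 3, x_2 = 1
Binding: C2, C4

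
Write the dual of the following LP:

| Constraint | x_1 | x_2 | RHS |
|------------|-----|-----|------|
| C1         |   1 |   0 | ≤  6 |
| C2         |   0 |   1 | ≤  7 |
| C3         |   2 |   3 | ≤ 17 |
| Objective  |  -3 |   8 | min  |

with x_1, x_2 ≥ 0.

Primal min cᵀx s.t. Ax ≤ b, x ≥ 0  →  Dual max −bᵀy s.t. Aᵀy ≥ −c, y ≥ 0.

Maximize: z = -6y1 - 7y2 - 17y3

Subject to:
  y1 + 2y3 ≥ 3
  y2 + 3y3 ≥ -8
  y1, y2, y3 ≥ 0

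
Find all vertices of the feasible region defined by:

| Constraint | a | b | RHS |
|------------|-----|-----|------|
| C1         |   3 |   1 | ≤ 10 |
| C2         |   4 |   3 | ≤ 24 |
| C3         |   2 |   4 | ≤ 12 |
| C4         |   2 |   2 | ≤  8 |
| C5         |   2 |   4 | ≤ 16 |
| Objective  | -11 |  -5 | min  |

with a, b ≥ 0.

(0, 0), (3.333, 0), (3, 1), (2, 2), (0, 3)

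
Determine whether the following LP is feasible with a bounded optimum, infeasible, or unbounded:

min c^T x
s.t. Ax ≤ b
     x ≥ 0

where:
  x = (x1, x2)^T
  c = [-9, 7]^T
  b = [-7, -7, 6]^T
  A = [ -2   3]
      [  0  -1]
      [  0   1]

Infeasible (no feasible solution exists)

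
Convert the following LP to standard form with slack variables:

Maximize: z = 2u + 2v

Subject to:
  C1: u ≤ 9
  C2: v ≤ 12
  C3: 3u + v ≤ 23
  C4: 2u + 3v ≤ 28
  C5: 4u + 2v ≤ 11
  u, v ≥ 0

max z = 2u + 2v

s.t.
  u + s1 = 9
  v + s2 = 12
  3u + v + s3 = 23
  2u + 3v + s4 = 28
  4u + 2v + s5 = 11
  u, v, s1, s2, s3, s4, s5 ≥ 0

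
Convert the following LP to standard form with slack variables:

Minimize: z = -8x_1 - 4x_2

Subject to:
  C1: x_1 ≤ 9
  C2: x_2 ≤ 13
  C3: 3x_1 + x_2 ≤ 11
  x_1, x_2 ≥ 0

min z = -8x_1 - 4x_2

s.t.
  x_1 + s1 = 9
  x_2 + s2 = 13
  3x_1 + x_2 + s3 = 11
  x_1, x_2, s1, s2, s3 ≥ 0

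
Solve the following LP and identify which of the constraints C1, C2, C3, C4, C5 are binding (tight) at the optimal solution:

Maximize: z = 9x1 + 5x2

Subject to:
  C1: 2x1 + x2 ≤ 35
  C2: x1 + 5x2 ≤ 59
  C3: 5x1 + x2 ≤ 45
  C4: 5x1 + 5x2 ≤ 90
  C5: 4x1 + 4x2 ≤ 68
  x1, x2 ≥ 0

At x1 = 7, x2 = 10, compute slack b - a·x for each constraint:
  C1: 35 − 24 = 11  (slack)
  C2: 59 − 57 = 2  (slack)
  C3: 45 − 45 = 0  (binding)
  C4: 90 − 85 = 5  (slack)
  C5: 68 − 68 = 0  (binding)

Optimal: x1 = 7, x2 = 10
Binding: C3, C5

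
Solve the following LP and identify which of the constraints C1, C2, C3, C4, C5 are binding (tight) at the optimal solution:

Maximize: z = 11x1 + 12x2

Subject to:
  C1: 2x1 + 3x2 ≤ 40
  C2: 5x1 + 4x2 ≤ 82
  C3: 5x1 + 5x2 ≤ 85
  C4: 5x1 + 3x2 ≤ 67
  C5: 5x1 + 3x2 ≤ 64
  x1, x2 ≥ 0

At x1 = 8, x2 = 8, compute slack b - a·x for each constraint:
  C1: 40 − 40 = 0  (binding)
  C2: 82 − 72 = 10  (slack)
  C3: 85 − 80 = 5  (slack)
  C4: 67 − 64 = 3  (slack)
  C5: 64 − 64 = 0  (binding)

Optimal: x1 = 8, x2 = 8
Binding: C1, C5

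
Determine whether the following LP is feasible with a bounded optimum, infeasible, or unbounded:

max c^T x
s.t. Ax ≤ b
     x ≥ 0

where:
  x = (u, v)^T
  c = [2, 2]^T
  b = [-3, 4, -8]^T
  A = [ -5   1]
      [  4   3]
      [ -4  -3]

Infeasible (no feasible solution exists)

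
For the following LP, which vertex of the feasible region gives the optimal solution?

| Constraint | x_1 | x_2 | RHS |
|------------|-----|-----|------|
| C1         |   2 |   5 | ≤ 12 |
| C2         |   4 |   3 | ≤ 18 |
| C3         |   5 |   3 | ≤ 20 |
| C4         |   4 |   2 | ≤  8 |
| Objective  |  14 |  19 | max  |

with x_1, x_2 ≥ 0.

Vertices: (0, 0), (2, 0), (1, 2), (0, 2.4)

Evaluate the objective at each vertex of the feasible region:
  z(0, 0) = 0
  z(2, 0) = 28
  z(1, 2) = 52  ←
  z(0, 2.4) = 45.6
The maximum is at x_1 = 1, x_2 = 2.

(1, 2)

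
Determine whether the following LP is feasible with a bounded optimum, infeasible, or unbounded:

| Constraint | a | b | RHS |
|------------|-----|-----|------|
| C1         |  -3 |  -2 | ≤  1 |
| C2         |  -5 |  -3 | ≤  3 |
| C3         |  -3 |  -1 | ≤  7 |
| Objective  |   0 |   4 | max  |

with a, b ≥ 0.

Unbounded (objective can increase without bound)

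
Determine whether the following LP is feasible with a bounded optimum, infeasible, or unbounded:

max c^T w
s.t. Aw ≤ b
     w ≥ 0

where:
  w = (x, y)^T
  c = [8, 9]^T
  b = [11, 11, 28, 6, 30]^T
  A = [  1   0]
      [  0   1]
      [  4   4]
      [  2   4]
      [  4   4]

Feasible with a bounded optimal solution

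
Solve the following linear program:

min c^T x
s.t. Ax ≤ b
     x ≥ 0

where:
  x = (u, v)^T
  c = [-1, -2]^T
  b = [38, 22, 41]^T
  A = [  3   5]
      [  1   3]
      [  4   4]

Evaluate the objective at each vertex of the feasible region:
  z(0, 0) = 0
  z(10.25, 0) = -10.25
  z(6.625, 3.625) = -13.88
  z(1, 7) = -15  ←
  z(0, 7.333) = -14.67
The minimum is at u = 1, v = 7.

u = 1, v = 7, z = -15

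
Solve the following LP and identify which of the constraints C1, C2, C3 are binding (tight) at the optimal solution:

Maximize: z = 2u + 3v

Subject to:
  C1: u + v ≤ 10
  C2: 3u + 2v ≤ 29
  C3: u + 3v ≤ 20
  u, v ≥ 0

At u = 5, v = 5, compute slack b - a·x for each constraint:
  C1: 10 − 10 = 0  (binding)
  C2: 29 − 25 = 4  (slack)
  C3: 20 − 20 = 0  (binding)

Optimal: u = 5, v = 5
Binding: C1, C3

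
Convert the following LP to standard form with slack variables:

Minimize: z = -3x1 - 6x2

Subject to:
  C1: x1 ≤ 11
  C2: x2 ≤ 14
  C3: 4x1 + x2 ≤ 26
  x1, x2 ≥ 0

min z = -3x1 - 6x2

s.t.
  x1 + s1 = 11
  x2 + s2 = 14
  4x1 + x2 + s3 = 26
  x1, x2, s1, s2, s3 ≥ 0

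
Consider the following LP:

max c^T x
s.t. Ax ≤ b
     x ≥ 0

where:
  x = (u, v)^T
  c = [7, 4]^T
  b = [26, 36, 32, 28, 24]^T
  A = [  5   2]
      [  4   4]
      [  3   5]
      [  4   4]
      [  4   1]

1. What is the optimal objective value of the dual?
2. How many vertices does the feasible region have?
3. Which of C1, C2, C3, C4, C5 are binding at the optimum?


1. 40
2. 5
3. C1, C4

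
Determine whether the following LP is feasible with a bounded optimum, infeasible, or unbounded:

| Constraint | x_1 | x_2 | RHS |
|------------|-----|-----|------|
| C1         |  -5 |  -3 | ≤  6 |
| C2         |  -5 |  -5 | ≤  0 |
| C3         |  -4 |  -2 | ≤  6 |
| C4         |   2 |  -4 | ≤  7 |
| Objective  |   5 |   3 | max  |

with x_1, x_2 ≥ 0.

Unbounded (objective can increase without bound)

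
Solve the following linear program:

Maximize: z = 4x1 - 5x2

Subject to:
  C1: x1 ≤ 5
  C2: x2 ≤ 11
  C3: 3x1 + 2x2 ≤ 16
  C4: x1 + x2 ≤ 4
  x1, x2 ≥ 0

Evaluate the objective at each vertex of the feasible region:
  z(0, 0) = 0
  z(4, 0) = 16  ←
  z(0, 4) = -20
The maximum is at x1 = 4, x2 = 0.

x1 = 4, x2 = 0, z = 16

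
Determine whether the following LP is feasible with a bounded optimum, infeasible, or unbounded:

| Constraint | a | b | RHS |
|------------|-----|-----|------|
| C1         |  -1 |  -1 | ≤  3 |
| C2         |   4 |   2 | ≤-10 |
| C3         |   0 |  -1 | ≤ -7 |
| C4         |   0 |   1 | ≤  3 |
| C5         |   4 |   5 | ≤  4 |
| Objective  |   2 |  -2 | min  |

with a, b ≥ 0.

Infeasible (no feasible solution exists)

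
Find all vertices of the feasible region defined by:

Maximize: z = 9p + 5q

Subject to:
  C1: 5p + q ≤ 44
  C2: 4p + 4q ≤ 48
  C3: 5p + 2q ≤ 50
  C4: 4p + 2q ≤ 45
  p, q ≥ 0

(0, 0), (8.8, 0), (8, 4), (0, 12)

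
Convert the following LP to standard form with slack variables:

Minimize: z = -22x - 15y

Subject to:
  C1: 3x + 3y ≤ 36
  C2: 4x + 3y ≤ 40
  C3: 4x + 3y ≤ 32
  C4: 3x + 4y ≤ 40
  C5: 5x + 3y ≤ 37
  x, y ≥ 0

min z = -22x - 15y

s.t.
  3x + 3y + s1 = 36
  4x + 3y + s2 = 40
  4x + 3y + s3 = 32
  3x + 4y + s4 = 40
  5x + 3y + s5 = 37
  x, y, s1, s2, s3, s4, s5 ≥ 0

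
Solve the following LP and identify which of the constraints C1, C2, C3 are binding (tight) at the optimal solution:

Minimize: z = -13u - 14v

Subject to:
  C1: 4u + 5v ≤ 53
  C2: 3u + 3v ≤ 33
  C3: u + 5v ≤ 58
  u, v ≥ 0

At u = 2, v = 9, compute slack b - a·x for each constraint:
  C1: 53 − 53 = 0  (binding)
  C2: 33 − 33 = 0  (binding)
  C3: 58 − 47 = 11  (slack)

Optimal: u = 2, v = 9
Binding: C1, C2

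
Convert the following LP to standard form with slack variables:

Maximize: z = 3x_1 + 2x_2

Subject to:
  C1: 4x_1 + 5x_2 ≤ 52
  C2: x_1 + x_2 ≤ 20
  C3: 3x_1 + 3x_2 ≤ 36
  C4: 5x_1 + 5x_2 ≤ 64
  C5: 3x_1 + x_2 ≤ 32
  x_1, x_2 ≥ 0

max z = 3x_1 + 2x_2

s.t.
  4x_1 + 5x_2 + s1 = 52
  x_1 + x_2 + s2 = 20
  3x_1 + 3x_2 + s3 = 36
  5x_1 + 5x_2 + s4 = 64
  3x_1 + x_2 + s5 = 32
  x_1, x_2, s1, s2, s3, s4, s5 ≥ 0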